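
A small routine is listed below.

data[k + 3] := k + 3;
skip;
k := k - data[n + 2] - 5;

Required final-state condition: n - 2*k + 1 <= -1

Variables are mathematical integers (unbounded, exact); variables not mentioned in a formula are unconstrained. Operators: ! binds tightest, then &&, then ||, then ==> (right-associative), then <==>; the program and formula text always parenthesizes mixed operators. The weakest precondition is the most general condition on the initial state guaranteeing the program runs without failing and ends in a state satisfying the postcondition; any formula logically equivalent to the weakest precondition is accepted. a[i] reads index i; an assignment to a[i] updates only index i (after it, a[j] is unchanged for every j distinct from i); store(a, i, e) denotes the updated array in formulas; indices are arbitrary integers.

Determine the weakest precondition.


Working backward. After the program, the postcondition n - 2*k + 1 <= -1 must hold; in canonical form it is n <= 2*k - 2.
Before k := k - data[n + 2] - 5: 2*data[n + 2] + n <= 2*k - 12
Before skip: 2*data[n + 2] + n <= 2*k - 12
Before data[k + 3] := k + 3: 2*store(data, k + 3, k + 3)[n + 2] + n <= 2*k - 12
Answer: WP = 2*store(data, k + 3, k + 3)[n + 2] + n <= 2*k - 12


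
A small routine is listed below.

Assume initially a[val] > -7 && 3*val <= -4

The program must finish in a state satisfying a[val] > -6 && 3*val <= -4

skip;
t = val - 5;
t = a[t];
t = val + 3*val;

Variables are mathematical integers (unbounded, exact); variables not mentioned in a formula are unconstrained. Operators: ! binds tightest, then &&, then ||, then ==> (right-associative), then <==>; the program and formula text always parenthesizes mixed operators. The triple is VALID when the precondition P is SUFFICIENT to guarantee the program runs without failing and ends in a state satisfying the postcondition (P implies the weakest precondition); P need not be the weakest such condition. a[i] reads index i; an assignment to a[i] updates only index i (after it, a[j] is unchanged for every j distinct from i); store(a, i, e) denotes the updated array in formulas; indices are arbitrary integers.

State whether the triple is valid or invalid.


Working backward. After the program, a[val] > -6 && 3*val <= -4 must hold.
Before t := val + 3*val: a[val] > -6 && 3*val <= -4
Before t := a[t]: a[val] > -6 && 3*val <= -4
Before t := val - 5: a[val] > -6 && 3*val <= -4
Before skip: a[val] > -6 && 3*val <= -4
The weakest precondition is a[val] > -6 && 3*val <= -4.
Check whether a[val] > -7 && 3*val <= -4 implies it.
Countermodel: at the initial state a = {[-2] = -6, elsewhere -6}, val = -2, the precondition holds but the weakest precondition fails.
Answer: invalid


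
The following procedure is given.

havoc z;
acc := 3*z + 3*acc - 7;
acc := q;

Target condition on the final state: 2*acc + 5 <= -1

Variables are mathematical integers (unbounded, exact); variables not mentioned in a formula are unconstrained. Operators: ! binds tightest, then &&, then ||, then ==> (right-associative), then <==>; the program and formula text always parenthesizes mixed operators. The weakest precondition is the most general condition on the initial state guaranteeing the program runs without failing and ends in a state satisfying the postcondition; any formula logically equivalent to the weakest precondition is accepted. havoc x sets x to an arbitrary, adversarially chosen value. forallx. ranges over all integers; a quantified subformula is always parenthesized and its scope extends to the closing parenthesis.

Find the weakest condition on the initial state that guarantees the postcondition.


Working backward. After the program, the postcondition 2*acc + 5 <= -1 must hold; in canonical form it is 2*acc <= -6.
Before acc := q: 2*q <= -6
Before acc := 3*z + 3*acc - 7: 2*q <= -6
Before havoc z: 2*q <= -6
Answer: WP = 2*q <= -6


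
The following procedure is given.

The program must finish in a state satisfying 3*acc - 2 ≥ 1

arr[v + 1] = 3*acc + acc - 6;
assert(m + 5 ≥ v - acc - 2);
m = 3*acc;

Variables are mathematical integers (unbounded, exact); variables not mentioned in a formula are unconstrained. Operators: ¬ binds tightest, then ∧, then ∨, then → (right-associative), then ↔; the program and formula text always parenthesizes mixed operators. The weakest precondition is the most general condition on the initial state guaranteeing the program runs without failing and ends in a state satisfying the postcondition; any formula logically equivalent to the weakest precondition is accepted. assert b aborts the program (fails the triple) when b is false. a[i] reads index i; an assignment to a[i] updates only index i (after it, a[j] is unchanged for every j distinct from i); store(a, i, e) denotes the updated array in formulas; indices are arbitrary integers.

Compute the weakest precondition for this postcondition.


Working backward. After the program, the postcondition 3*acc - 2 ≥ 1 must hold; in canonical form it is 3*acc ≥ 3.
Before m := 3*acc: 3*acc ≥ 3
Before assert m + 5 ≥ v - acc - 2: acc + m ≥ v - 7 ∧ 3*acc ≥ 3
Before arr[v + 1] := 3*acc + acc - 6: acc + m ≥ v - 7 ∧ 3*acc ≥ 3
Answer: WP = acc + m ≥ v - 7 ∧ 3*acc ≥ 3


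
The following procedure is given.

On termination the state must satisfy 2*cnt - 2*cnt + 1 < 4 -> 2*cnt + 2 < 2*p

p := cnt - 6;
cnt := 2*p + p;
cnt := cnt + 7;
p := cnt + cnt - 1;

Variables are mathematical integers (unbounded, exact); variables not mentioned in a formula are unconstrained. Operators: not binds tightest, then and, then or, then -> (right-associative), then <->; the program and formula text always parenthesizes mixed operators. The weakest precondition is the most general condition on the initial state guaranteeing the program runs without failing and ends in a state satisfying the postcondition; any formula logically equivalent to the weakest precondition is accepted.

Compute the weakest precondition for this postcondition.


Working backward. After the program, the postcondition 2*cnt - 2*cnt + 1 < 4 -> 2*cnt + 2 < 2*p must hold; in canonical form it is 2*cnt < 2*p - 2.
Before p := cnt + cnt - 1: 2*cnt > 4
Before cnt := cnt + 7: 2*cnt > -10
Before cnt := 2*p + p: 6*p > -10
Before p := cnt - 6: 6*cnt > 26
Answer: WP = 6*cnt > 26


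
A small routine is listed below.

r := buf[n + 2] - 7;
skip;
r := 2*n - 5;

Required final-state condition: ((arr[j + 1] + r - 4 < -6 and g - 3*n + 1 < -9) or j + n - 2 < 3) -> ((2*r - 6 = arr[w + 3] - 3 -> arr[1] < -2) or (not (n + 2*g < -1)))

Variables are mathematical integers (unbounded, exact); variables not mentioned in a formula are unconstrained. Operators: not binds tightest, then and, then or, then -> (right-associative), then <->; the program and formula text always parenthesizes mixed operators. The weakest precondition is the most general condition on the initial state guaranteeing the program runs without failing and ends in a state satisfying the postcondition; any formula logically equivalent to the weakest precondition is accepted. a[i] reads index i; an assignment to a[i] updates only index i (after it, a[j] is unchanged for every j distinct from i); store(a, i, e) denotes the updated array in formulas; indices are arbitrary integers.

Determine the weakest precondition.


Working backward. After the program, the postcondition ((arr[j + 1] + r - 4 < -6 and g - 3*n + 1 < -9) or j + n - 2 < 3) -> ((2*r - 6 = arr[w + 3] - 3 -> arr[1] < -2) or (not (n + 2*g < -1))) must hold; in canonical form it is ((arr[j + 1] + r < -2 and g < 3*n - 10) or j + n < 5) -> ((2*r = arr[w + 3] + 3 -> arr[1] < -2) or (not (2*g + n < -1))).
Before r := 2*n - 5: ((arr[j + 1] + 2*n < 3 and g < 3*n - 10) or j + n < 5) -> ((4*n = arr[w + 3] + 13 -> arr[1] < -2) or (not (2*g + n < -1)))
Before skip: ((arr[j + 1] + 2*n < 3 and g < 3*n - 10) or j + n < 5) -> ((4*n = arr[w + 3] + 13 -> arr[1] < -2) or (not (2*g + n < -1)))
Before r := buf[n + 2] - 7: ((arr[j + 1] + 2*n < 3 and g < 3*n - 10) or j + n < 5) -> ((4*n = arr[w + 3] + 13 -> arr[1] < -2) or (not (2*g + n < -1)))
Answer: WP = ((arr[j + 1] + 2*n < 3 and g < 3*n - 10) or j + n < 5) -> ((4*n = arr[w + 3] + 13 -> arr[1] < -2) or (not (2*g + n < -1)))


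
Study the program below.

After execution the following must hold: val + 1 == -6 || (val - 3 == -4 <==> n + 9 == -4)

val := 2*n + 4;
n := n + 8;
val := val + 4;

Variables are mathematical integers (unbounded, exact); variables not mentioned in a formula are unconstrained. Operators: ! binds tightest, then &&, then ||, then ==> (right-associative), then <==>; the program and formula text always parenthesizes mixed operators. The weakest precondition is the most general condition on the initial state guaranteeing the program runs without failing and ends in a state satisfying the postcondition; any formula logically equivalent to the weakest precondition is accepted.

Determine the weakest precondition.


Working backward. After the program, the postcondition val + 1 == -6 || (val - 3 == -4 <==> n + 9 == -4) must hold; in canonical form it is val == -7 || (val == -1 <==> n == -13).
Before val := val + 4: val == -11 || (val == -5 <==> n == -13)
Before n := n + 8: val == -11 || (val == -5 <==> n == -21)
Before val := 2*n + 4: 2*n == -15 || (2*n == -9 <==> n == -21)
Answer: WP = 2*n == -15 || (2*n == -9 <==> n == -21)


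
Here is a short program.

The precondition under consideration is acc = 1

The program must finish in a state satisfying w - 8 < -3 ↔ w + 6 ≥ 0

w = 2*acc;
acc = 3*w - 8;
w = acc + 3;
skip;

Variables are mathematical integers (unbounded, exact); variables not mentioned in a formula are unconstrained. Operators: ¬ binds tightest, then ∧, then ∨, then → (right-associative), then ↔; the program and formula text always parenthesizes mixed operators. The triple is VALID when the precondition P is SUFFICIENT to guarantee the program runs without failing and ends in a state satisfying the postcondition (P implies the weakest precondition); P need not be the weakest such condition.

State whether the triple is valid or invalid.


Working backward. After the program, the postcondition w - 8 < -3 ↔ w + 6 ≥ 0 must hold; in canonical form it is w < 5 ↔ w ≥ -6.
Before skip: w < 5 ↔ w ≥ -6
Before w := acc + 3: acc < 2 ↔ acc ≥ -9
Before acc := 3*w - 8: 3*w < 10 ↔ 3*w ≥ -1
Before w := 2*acc: 6*acc < 10 ↔ 6*acc ≥ -1
The weakest precondition is 6*acc < 10 ↔ 6*acc ≥ -1.
Check whether acc = 1 implies it.
Every state satisfying the precondition satisfies the weakest precondition: the implication holds.
Answer: valid


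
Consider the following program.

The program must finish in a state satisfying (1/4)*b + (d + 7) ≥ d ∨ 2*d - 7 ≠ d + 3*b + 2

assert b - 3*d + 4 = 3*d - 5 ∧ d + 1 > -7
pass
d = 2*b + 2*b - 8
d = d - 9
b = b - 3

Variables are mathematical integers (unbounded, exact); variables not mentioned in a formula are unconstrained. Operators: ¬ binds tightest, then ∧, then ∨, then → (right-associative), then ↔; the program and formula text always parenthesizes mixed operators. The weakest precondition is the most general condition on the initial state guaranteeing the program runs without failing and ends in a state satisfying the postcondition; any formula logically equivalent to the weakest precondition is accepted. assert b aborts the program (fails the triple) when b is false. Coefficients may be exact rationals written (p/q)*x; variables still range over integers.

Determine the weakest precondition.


Working backward. After the program, the postcondition (1/4)*b + (d + 7) ≥ d ∨ 2*d - 7 ≠ d + 3*b + 2 must hold; in canonical form it is (1/4)*b ≥ -7 ∨ d ≠ 3*b + 9.
Before b := b - 3: (1/4)*b ≥ -25/4 ∨ d ≠ 3*b
Before d := d - 9: (1/4)*b ≥ -25/4 ∨ d ≠ 3*b + 9
Before d := 2*b + 2*b - 8: (1/4)*b ≥ -25/4 ∨ b ≠ 17
Before skip: (1/4)*b ≥ -25/4 ∨ b ≠ 17
Before assert b - 3*d + 4 = 3*d - 5 ∧ d + 1 > -7: b = 6*d - 9 ∧ d > -8 ∧ ((1/4)*b ≥ -25/4 ∨ b ≠ 17)
Answer: WP = b = 6*d - 9 ∧ d > -8 ∧ ((1/4)*b ≥ -25/4 ∨ b ≠ 17)


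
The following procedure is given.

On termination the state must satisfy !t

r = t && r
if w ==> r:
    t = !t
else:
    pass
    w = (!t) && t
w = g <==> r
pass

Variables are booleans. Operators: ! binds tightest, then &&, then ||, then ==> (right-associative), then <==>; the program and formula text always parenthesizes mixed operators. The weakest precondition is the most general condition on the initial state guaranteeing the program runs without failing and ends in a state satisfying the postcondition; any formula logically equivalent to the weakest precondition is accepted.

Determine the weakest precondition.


Working backward. After the program, !t must hold.
Before skip: !t
Before w := g <==> r: !t
Then branch requires t; else branch requires !t.
Before the if: ((w ==> r) ==> t) && ((!(w ==> r)) ==> (!t))
Before r := t && r: ((w ==> (t && r)) ==> t) && ((!(w ==> (t && r))) ==> (!t))
Answer: WP = ((w ==> (t && r)) ==> t) && ((!(w ==> (t && r))) ==> (!t))


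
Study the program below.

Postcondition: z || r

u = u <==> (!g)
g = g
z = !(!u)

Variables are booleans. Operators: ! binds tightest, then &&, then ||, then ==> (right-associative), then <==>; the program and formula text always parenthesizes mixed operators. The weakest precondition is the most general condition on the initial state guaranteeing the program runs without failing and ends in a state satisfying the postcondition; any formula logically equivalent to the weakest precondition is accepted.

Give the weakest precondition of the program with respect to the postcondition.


Working backward. After the program, z || r must hold.
Before z := !(!u): u || r
Before g := g: u || r
Before u := u <==> (!g): (u <==> (!g)) || r
Answer: WP = (u <==> (!g)) || r


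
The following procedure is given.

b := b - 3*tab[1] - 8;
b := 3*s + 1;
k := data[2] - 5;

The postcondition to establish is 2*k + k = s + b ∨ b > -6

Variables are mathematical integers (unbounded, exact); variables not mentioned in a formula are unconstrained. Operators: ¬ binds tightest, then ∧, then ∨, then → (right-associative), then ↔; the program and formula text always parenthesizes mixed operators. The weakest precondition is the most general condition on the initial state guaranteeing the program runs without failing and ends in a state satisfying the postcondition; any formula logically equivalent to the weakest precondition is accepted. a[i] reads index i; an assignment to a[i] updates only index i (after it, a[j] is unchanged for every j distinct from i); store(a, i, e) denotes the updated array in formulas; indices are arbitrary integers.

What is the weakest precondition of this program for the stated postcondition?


Working backward. After the program, the postcondition 2*k + k = s + b ∨ b > -6 must hold; in canonical form it is 3*k = b + s ∨ b > -6.
Before k := data[2] - 5: 3*data[2] = b + s + 15 ∨ b > -6
Before b := 3*s + 1: 3*data[2] = 4*s + 16 ∨ 3*s > -7
Before b := b - 3*tab[1] - 8: 3*data[2] = 4*s + 16 ∨ 3*s > -7
Answer: WP = 3*data[2] = 4*s + 16 ∨ 3*s > -7


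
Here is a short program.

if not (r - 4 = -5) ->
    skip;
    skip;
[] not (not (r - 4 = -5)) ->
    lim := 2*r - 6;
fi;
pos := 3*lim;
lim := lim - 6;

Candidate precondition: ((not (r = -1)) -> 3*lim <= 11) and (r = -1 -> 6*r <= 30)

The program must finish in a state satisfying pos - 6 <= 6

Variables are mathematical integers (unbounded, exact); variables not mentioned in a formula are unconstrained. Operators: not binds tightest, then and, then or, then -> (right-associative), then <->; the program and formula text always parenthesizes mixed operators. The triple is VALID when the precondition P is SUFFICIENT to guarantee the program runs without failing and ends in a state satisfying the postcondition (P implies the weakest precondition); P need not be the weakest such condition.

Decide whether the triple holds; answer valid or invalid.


Working backward. After the program, the postcondition pos - 6 <= 6 must hold; in canonical form it is pos <= 12.
Before lim := lim - 6: pos <= 12
Before pos := 3*lim: 3*lim <= 12
Then branch requires 3*lim <= 12; else branch requires 6*r <= 30.
Before the if: ((not (r = -1)) -> 3*lim <= 12) and (r = -1 -> 6*r <= 30)
The weakest precondition is ((not (r = -1)) -> 3*lim <= 12) and (r = -1 -> 6*r <= 30).
Check whether ((not (r = -1)) -> 3*lim <= 11) and (r = -1 -> 6*r <= 30) implies it.
Every state satisfying the precondition satisfies the weakest precondition: the implication holds.
Answer: valid


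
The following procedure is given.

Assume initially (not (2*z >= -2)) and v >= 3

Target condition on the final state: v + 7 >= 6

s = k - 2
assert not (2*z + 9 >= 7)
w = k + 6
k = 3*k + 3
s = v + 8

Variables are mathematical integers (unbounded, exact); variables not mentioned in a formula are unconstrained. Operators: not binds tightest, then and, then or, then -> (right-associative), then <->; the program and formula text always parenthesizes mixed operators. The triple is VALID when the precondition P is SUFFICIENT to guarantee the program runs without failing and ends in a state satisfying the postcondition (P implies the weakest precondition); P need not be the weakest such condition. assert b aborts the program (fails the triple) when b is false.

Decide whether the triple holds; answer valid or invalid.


Working backward. After the program, the postcondition v + 7 >= 6 must hold; in canonical form it is v >= -1.
Before s := v + 8: v >= -1
Before k := 3*k + 3: v >= -1
Before w := k + 6: v >= -1
Before assert not (2*z + 9 >= 7): (not (2*z >= -2)) and v >= -1
Before s := k - 2: (not (2*z >= -2)) and v >= -1
The weakest precondition is (not (2*z >= -2)) and v >= -1.
Check whether (not (2*z >= -2)) and v >= 3 implies it.
Every state satisfying the precondition satisfies the weakest precondition: the implication holds.
Answer: valid


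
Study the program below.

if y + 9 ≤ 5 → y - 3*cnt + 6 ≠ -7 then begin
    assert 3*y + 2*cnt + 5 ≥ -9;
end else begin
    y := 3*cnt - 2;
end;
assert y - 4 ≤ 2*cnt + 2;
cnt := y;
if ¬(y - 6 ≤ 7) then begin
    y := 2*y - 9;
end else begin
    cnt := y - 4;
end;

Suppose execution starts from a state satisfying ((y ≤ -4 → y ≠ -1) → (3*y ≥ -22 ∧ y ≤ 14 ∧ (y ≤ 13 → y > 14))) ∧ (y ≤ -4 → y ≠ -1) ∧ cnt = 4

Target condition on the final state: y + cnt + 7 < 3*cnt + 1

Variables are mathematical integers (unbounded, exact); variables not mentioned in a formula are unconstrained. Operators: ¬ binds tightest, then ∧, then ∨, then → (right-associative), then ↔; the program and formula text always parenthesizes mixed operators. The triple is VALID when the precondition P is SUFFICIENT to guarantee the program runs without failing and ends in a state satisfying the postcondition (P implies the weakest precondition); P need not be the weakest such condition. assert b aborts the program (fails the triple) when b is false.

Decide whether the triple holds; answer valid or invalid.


Working backward. After the program, the postcondition y + cnt + 7 < 3*cnt + 1 must hold; in canonical form it is y < 2*cnt - 6.
Then branch requires 2*y < 2*cnt + 3; else branch requires y > 14.
Before the if: ((¬(y ≤ 13)) → 2*y < 2*cnt + 3) ∧ (y ≤ 13 → y > 14)
Before cnt := y: y ≤ 13 → y > 14
Before assert y - 4 ≤ 2*cnt + 2: y ≤ 2*cnt + 6 ∧ (y ≤ 13 → y > 14)
Then branch requires 2*cnt + 3*y ≥ -14 ∧ y ≤ 2*cnt + 6 ∧ (y ≤ 13 → y > 14); else branch requires cnt ≤ 8 ∧ (3*cnt ≤ 15 → 3*cnt > 16).
Before the if: ((y ≤ -4 → y ≠ 3*cnt - 13) → (2*cnt + 3*y ≥ -14 ∧ y ≤ 2*cnt + 6 ∧ (y ≤ 13 → y > 14))) ∧ ((¬(y ≤ -4 → y ≠ 3*cnt - 13)) → (cnt ≤ 8 ∧ (3*cnt ≤ 15 → 3*cnt > 16)))
The weakest precondition is ((y ≤ -4 → y ≠ 3*cnt - 13) → (2*cnt + 3*y ≥ -14 ∧ y ≤ 2*cnt + 6 ∧ (y ≤ 13 → y > 14))) ∧ ((¬(y ≤ -4 → y ≠ 3*cnt - 13)) → (cnt ≤ 8 ∧ (3*cnt ≤ 15 → 3*cnt > 16))).
Check whether ((y ≤ -4 → y ≠ -1) → (3*y ≥ -22 ∧ y ≤ 14 ∧ (y ≤ 13 → y > 14))) ∧ (y ≤ -4 → y ≠ -1) ∧ cnt = 4 implies it.
Every state satisfying the precondition satisfies the weakest precondition: the implication holds.
Answer: valid


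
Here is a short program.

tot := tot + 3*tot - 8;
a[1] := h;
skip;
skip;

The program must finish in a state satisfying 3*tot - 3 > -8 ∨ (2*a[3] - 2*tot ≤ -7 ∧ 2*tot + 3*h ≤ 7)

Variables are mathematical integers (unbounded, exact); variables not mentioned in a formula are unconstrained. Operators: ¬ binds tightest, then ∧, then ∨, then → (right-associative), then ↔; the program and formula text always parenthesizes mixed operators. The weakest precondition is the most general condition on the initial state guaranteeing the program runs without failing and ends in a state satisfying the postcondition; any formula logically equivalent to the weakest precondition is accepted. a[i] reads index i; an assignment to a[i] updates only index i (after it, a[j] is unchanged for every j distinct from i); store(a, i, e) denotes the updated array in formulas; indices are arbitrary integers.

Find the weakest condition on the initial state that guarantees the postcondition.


Working backward. After the program, the postcondition 3*tot - 3 > -8 ∨ (2*a[3] - 2*tot ≤ -7 ∧ 2*tot + 3*h ≤ 7) must hold; in canonical form it is 3*tot > -5 ∨ (2*a[3] ≤ 2*tot - 7 ∧ 3*h + 2*tot ≤ 7).
Before skip: 3*tot > -5 ∨ (2*a[3] ≤ 2*tot - 7 ∧ 3*h + 2*tot ≤ 7)
Before skip: 3*tot > -5 ∨ (2*a[3] ≤ 2*tot - 7 ∧ 3*h + 2*tot ≤ 7)
Before a[1] := h: 3*tot > -5 ∨ (2*a[3] ≤ 2*tot - 7 ∧ 3*h + 2*tot ≤ 7)
Before tot := tot + 3*tot - 8: 12*tot > 19 ∨ (2*a[3] ≤ 8*tot - 23 ∧ 3*h + 8*tot ≤ 23)
Answer: WP = 12*tot > 19 ∨ (2*a[3] ≤ 8*tot - 23 ∧ 3*h + 8*tot ≤ 23)


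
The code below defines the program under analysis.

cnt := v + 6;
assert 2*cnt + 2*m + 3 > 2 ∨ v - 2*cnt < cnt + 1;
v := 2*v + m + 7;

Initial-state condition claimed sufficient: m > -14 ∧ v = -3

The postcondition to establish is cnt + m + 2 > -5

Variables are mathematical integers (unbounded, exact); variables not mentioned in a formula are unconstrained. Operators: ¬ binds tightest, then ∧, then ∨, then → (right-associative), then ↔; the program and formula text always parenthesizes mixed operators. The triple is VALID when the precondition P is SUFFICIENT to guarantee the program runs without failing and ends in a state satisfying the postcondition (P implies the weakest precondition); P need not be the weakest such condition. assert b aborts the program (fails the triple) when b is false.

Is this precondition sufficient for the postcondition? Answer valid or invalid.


Working backward. After the program, the postcondition cnt + m + 2 > -5 must hold; in canonical form it is cnt + m > -7.
Before v := 2*v + m + 7: cnt + m > -7
Before assert 2*cnt + 2*m + 3 > 2 ∨ v - 2*cnt < cnt + 1: (2*cnt + 2*m > -1 ∨ v < 3*cnt + 1) ∧ cnt + m > -7
Before cnt := v + 6: (2*m + 2*v > -13 ∨ 2*v > -19) ∧ m + v > -13
The weakest precondition is (2*m + 2*v > -13 ∨ 2*v > -19) ∧ m + v > -13.
Check whether m > -14 ∧ v = -3 implies it.
Countermodel: at the initial state m = -13, v = -3, the precondition holds but the weakest precondition fails.
Answer: invalid


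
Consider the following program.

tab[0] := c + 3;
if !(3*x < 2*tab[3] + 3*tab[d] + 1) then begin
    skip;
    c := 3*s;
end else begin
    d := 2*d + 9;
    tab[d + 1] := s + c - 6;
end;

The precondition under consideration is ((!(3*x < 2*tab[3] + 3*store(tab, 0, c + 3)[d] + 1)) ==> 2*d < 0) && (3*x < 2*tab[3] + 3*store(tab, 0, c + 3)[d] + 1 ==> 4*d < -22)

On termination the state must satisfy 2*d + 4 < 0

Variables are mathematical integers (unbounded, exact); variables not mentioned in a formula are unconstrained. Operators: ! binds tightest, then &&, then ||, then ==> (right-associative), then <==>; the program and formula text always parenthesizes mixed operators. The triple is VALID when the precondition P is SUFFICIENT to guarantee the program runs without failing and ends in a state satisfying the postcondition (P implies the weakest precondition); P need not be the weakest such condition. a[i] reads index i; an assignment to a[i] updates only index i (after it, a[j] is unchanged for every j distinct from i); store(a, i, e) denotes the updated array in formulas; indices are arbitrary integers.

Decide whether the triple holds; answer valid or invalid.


Working backward. After the program, the postcondition 2*d + 4 < 0 must hold; in canonical form it is 2*d < -4.
Then branch requires 2*d < -4; else branch requires 4*d < -22.
Before the if: ((!(3*x < 2*tab[3] + 3*tab[d] + 1)) ==> 2*d < -4) && (3*x < 2*tab[3] + 3*tab[d] + 1 ==> 4*d < -22)
Before tab[0] := c + 3: ((!(3*x < 2*tab[3] + 3*store(tab, 0, c + 3)[d] + 1)) ==> 2*d < -4) && (3*x < 2*tab[3] + 3*store(tab, 0, c + 3)[d] + 1 ==> 4*d < -22)
The weakest precondition is ((!(3*x < 2*tab[3] + 3*store(tab, 0, c + 3)[d] + 1)) ==> 2*d < -4) && (3*x < 2*tab[3] + 3*store(tab, 0, c + 3)[d] + 1 ==> 4*d < -22).
Check whether ((!(3*x < 2*tab[3] + 3*store(tab, 0, c + 3)[d] + 1)) ==> 2*d < 0) && (3*x < 2*tab[3] + 3*store(tab, 0, c + 3)[d] + 1 ==> 4*d < -22) implies it.
Countermodel: at the initial state c = 1, d = -1, tab = {[-1] = 13032, [0] = 2, [3] = -19547, elsewhere 2}, x = 1, the precondition holds but the weakest precondition fails.
Answer: invalid


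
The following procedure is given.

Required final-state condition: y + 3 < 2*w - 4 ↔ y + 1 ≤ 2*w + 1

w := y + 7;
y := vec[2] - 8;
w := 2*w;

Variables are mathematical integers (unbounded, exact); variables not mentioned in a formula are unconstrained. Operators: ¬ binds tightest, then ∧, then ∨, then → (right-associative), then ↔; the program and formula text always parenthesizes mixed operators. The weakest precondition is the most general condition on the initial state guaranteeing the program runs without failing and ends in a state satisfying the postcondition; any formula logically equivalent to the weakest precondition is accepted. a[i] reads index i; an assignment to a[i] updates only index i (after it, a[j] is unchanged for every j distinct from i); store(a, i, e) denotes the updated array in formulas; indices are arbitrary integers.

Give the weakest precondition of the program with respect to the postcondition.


Working backward. After the program, the postcondition y + 3 < 2*w - 4 ↔ y + 1 ≤ 2*w + 1 must hold; in canonical form it is y < 2*w - 7 ↔ y ≤ 2*w.
Before w := 2*w: y < 4*w - 7 ↔ y ≤ 4*w
Before y := vec[2] - 8: vec[2] < 4*w + 1 ↔ vec[2] ≤ 4*w + 8
Before w := y + 7: vec[2] < 4*y + 29 ↔ vec[2] ≤ 4*y + 36
Answer: WP = vec[2] < 4*y + 29 ↔ vec[2] ≤ 4*y + 36


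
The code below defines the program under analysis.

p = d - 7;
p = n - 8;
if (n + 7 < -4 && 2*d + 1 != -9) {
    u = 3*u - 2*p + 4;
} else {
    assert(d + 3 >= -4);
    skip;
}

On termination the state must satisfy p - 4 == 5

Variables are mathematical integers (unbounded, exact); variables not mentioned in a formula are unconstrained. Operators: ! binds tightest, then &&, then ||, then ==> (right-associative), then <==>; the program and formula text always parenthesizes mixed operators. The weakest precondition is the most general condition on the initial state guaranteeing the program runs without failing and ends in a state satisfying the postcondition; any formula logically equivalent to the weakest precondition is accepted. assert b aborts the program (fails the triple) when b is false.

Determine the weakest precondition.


Working backward. After the program, the postcondition p - 4 == 5 must hold; in canonical form it is p == 9.
Then branch requires p == 9; else branch requires d >= -7 && p == 9.
Before the if: ((n < -11 && 2*d != -10) ==> p == 9) && ((!(n < -11 && 2*d != -10)) ==> (d >= -7 && p == 9))
Before p := n - 8: ((n < -11 && 2*d != -10) ==> n == 17) && ((!(n < -11 && 2*d != -10)) ==> (d >= -7 && n == 17))
Before p := d - 7: ((n < -11 && 2*d != -10) ==> n == 17) && ((!(n < -11 && 2*d != -10)) ==> (d >= -7 && n == 17))
Answer: WP = ((n < -11 && 2*d != -10) ==> n == 17) && ((!(n < -11 && 2*d != -10)) ==> (d >= -7 && n == 17))


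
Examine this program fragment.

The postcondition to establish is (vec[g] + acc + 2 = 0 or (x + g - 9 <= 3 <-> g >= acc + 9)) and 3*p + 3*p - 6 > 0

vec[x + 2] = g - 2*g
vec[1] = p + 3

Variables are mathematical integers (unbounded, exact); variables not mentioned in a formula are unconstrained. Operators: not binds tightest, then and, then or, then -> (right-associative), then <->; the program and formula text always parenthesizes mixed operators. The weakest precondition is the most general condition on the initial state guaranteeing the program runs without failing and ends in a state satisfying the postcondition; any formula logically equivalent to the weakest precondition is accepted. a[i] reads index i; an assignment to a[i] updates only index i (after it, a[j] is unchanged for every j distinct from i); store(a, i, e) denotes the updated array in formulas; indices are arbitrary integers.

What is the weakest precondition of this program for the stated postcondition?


Working backward. After the program, the postcondition (vec[g] + acc + 2 = 0 or (x + g - 9 <= 3 <-> g >= acc + 9)) and 3*p + 3*p - 6 > 0 must hold; in canonical form it is (vec[g] + acc = -2 or (g + x <= 12 <-> g >= acc + 9)) and 6*p > 6.
Before vec[1] := p + 3: (store(vec, 1, p + 3)[g] + acc = -2 or (g + x <= 12 <-> g >= acc + 9)) and 6*p > 6
Before vec[x + 2] := g - 2*g: (store(store(vec, x + 2, -g), 1, p + 3)[g] + acc = -2 or (g + x <= 12 <-> g >= acc + 9)) and 6*p > 6
Answer: WP = (store(store(vec, x + 2, -g), 1, p + 3)[g] + acc = -2 or (g + x <= 12 <-> g >= acc + 9)) and 6*p > 6


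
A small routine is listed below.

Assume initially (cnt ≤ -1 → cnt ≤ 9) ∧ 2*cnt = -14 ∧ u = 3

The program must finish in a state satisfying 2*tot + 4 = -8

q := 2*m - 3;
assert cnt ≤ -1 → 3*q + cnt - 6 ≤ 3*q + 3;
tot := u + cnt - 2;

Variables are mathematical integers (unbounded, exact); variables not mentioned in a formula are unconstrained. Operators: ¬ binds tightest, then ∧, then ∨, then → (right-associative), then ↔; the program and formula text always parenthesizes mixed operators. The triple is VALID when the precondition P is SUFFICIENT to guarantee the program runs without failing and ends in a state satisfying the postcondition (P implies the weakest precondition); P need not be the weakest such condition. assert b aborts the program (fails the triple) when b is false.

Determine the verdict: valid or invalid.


Working backward. After the program, the postcondition 2*tot + 4 = -8 must hold; in canonical form it is 2*tot = -12.
Before tot := u + cnt - 2: 2*cnt + 2*u = -8
Before assert cnt ≤ -1 → 3*q + cnt - 6 ≤ 3*q + 3: (cnt ≤ -1 → cnt ≤ 9) ∧ 2*cnt + 2*u = -8
Before q := 2*m - 3: (cnt ≤ -1 → cnt ≤ 9) ∧ 2*cnt + 2*u = -8
The weakest precondition is (cnt ≤ -1 → cnt ≤ 9) ∧ 2*cnt + 2*u = -8.
Check whether (cnt ≤ -1 → cnt ≤ 9) ∧ 2*cnt = -14 ∧ u = 3 implies it.
Every state satisfying the precondition satisfies the weakest precondition: the implication holds.
Answer: valid


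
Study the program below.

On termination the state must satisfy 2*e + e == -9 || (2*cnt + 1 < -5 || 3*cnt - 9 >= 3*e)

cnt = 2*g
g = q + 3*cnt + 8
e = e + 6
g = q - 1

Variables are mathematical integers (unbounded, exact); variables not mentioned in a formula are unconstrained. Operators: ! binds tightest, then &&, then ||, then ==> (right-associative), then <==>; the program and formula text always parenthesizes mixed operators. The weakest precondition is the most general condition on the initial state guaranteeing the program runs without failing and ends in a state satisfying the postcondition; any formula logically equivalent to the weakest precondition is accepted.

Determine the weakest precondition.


Working backward. After the program, the postcondition 2*e + e == -9 || (2*cnt + 1 < -5 || 3*cnt - 9 >= 3*e) must hold; in canonical form it is 3*e == -9 || 2*cnt < -6 || 3*cnt >= 3*e + 9.
Before g := q - 1: 3*e == -9 || 2*cnt < -6 || 3*cnt >= 3*e + 9
Before e := e + 6: 3*e == -27 || 2*cnt < -6 || 3*cnt >= 3*e + 27
Before g := q + 3*cnt + 8: 3*e == -27 || 2*cnt < -6 || 3*cnt >= 3*e + 27
Before cnt := 2*g: 3*e == -27 || 4*g < -6 || 6*g >= 3*e + 27
Answer: WP = 3*e == -27 || 4*g < -6 || 6*g >= 3*e + 27


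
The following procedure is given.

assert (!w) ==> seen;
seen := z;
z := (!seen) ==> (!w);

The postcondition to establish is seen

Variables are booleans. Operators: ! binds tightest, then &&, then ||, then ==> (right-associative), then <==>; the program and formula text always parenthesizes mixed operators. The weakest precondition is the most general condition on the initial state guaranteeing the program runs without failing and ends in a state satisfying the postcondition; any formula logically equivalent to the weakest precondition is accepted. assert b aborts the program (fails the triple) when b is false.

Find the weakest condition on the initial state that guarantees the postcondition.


Working backward. After the program, seen must hold.
Before z := (!seen) ==> (!w): seen
Before seen := z: z
Before assert (!w) ==> seen: ((!w) ==> seen) && z
Answer: WP = ((!w) ==> seen) && z


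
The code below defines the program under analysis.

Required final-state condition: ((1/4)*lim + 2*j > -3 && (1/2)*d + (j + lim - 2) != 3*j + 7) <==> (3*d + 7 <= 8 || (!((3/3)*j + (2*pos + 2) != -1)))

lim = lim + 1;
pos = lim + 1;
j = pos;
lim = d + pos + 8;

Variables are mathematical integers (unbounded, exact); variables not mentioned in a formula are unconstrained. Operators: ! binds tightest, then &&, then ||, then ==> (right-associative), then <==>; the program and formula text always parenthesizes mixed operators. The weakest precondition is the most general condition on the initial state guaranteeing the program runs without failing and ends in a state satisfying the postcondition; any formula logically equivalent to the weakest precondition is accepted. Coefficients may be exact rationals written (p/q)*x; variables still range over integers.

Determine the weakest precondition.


Working backward. After the program, the postcondition ((1/4)*lim + 2*j > -3 && (1/2)*d + (j + lim - 2) != 3*j + 7) <==> (3*d + 7 <= 8 || (!((3/3)*j + (2*pos + 2) != -1))) must hold; in canonical form it is (2*j + (1/4)*lim > -3 && (1/2)*d + lim != 2*j + 9) <==> (3*d <= 1 || (!(j + 2*pos != -3))).
Before lim := d + pos + 8: ((1/4)*d + 2*j + (1/4)*pos > -5 && (3/2)*d + pos != 2*j + 1) <==> (3*d <= 1 || (!(j + 2*pos != -3)))
Before j := pos: ((1/4)*d + (9/4)*pos > -5 && (3/2)*d != pos + 1) <==> (3*d <= 1 || (!(3*pos != -3)))
Before pos := lim + 1: ((1/4)*d + (9/4)*lim > -29/4 && (3/2)*d != lim + 2) <==> (3*d <= 1 || (!(3*lim != -6)))
Before lim := lim + 1: ((1/4)*d + (9/4)*lim > -19/2 && (3/2)*d != lim + 3) <==> (3*d <= 1 || (!(3*lim != -9)))
Answer: WP = ((1/4)*d + (9/4)*lim > -19/2 && (3/2)*d != lim + 3) <==> (3*d <= 1 || (!(3*lim != -9)))


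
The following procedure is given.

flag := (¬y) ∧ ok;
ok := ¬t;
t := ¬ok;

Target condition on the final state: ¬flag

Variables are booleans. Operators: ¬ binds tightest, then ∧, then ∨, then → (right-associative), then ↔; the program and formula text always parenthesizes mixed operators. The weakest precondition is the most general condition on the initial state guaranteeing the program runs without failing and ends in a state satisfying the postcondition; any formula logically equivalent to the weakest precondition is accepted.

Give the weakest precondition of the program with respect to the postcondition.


Working backward. After the program, ¬flag must hold.
Before t := ¬ok: ¬flag
Before ok := ¬t: ¬flag
Before flag := (¬y) ∧ ok: ¬((¬y) ∧ ok)
Answer: WP = ¬((¬y) ∧ ok)


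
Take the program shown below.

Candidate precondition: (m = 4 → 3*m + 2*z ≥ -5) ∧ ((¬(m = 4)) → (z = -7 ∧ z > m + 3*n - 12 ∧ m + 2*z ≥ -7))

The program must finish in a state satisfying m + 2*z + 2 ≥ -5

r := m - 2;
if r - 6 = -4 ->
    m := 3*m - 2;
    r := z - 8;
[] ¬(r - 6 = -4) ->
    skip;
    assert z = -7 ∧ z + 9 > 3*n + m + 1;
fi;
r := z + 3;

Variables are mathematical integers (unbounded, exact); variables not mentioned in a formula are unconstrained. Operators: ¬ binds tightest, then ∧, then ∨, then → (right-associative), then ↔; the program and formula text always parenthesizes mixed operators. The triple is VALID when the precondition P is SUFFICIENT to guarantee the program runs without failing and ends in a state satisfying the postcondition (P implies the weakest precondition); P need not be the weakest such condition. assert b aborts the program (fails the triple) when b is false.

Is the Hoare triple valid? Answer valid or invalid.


Working backward. After the program, the postcondition m + 2*z + 2 ≥ -5 must hold; in canonical form it is m + 2*z ≥ -7.
Before r := z + 3: m + 2*z ≥ -7
Then branch requires 3*m + 2*z ≥ -5; else branch requires z = -7 ∧ z > m + 3*n - 8 ∧ m + 2*z ≥ -7.
Before the if: (r = 2 → 3*m + 2*z ≥ -5) ∧ ((¬(r = 2)) → (z = -7 ∧ z > m + 3*n - 8 ∧ m + 2*z ≥ -7))
Before r := m - 2: (m = 4 → 3*m + 2*z ≥ -5) ∧ ((¬(m = 4)) → (z = -7 ∧ z > m + 3*n - 8 ∧ m + 2*z ≥ -7))
The weakest precondition is (m = 4 → 3*m + 2*z ≥ -5) ∧ ((¬(m = 4)) → (z = -7 ∧ z > m + 3*n - 8 ∧ m + 2*z ≥ -7)).
Check whether (m = 4 → 3*m + 2*z ≥ -5) ∧ ((¬(m = 4)) → (z = -7 ∧ z > m + 3*n - 12 ∧ m + 2*z ≥ -7)) implies it.
Countermodel: at the initial state m = 7, n = -1, z = -7, the precondition holds but the weakest precondition fails.
Answer: invalid


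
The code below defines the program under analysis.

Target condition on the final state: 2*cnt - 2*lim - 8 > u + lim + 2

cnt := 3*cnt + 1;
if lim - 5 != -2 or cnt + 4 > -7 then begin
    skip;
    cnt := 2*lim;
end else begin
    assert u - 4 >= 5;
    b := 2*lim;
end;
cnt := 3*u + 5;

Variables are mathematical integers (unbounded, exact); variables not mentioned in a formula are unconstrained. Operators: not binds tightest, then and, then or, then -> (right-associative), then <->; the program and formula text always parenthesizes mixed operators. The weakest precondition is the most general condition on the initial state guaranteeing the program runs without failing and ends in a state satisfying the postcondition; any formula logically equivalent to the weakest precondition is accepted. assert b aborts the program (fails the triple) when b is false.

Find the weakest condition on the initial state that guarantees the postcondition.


Working backward. After the program, the postcondition 2*cnt - 2*lim - 8 > u + lim + 2 must hold; in canonical form it is 2*cnt > 3*lim + u + 10.
Before cnt := 3*u + 5: 5*u > 3*lim
Then branch requires 5*u > 3*lim; else branch requires u >= 9 and 5*u > 3*lim.
Before the if: ((lim != 3 or cnt > -11) -> 5*u > 3*lim) and ((not (lim != 3 or cnt > -11)) -> (u >= 9 and 5*u > 3*lim))
Before cnt := 3*cnt + 1: ((lim != 3 or 3*cnt > -12) -> 5*u > 3*lim) and ((not (lim != 3 or 3*cnt > -12)) -> (u >= 9 and 5*u > 3*lim))
Answer: WP = ((lim != 3 or 3*cnt > -12) -> 5*u > 3*lim) and ((not (lim != 3 or 3*cnt > -12)) -> (u >= 9 and 5*u > 3*lim))


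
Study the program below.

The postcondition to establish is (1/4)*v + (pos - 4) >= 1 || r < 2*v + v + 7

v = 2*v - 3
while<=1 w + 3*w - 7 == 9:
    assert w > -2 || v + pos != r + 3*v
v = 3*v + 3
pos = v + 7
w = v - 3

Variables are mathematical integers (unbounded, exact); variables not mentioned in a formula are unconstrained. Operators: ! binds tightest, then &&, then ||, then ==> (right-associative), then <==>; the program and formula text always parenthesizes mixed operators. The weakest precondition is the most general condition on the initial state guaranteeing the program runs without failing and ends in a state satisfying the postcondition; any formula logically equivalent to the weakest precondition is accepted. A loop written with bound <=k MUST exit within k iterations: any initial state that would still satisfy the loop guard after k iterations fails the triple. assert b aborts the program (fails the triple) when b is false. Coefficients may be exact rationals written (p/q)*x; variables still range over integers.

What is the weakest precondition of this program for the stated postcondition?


Working backward. After the program, the postcondition (1/4)*v + (pos - 4) >= 1 || r < 2*v + v + 7 must hold; in canonical form it is pos + (1/4)*v >= 5 || r < 3*v + 7.
Before w := v - 3: pos + (1/4)*v >= 5 || r < 3*v + 7
Before pos := v + 7: (5/4)*v >= -2 || r < 3*v + 7
Before v := 3*v + 3: (15/4)*v >= -23/4 || r < 9*v + 16
Before the loop (bound <=1), unroll the exhaustion recursion (WP_0 = exit-now case; WP_j = one more guarded iteration, up to j = 1):
  WP_0: (!(4*w == 16)) && ((15/4)*v >= -23/4 || r < 9*v + 16)
  WP_1: (4*w == 16 ==> ((w > -2 || pos != r + 2*v) && (!(4*w == 16)) && ((15/4)*v >= -23/4 || r < 9*v + 16))) && ((!(4*w == 16)) ==> ((15/4)*v >= -23/4 || r < 9*v + 16))
So before the loop: (4*w == 16 ==> ((w > -2 || pos != r + 2*v) && (!(4*w == 16)) && ((15/4)*v >= -23/4 || r < 9*v + 16))) && ((!(4*w == 16)) ==> ((15/4)*v >= -23/4 || r < 9*v + 16))
Before v := 2*v - 3: (4*w == 16 ==> ((w > -2 || pos != r + 4*v - 6) && (!(4*w == 16)) && ((15/2)*v >= 11/2 || r < 18*v - 11))) && ((!(4*w == 16)) ==> ((15/2)*v >= 11/2 || r < 18*v - 11))
Answer: WP = (4*w == 16 ==> ((w > -2 || pos != r + 4*v - 6) && (!(4*w == 16)) && ((15/2)*v >= 11/2 || r < 18*v - 11))) && ((!(4*w == 16)) ==> ((15/2)*v >= 11/2 || r < 18*v - 11))
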